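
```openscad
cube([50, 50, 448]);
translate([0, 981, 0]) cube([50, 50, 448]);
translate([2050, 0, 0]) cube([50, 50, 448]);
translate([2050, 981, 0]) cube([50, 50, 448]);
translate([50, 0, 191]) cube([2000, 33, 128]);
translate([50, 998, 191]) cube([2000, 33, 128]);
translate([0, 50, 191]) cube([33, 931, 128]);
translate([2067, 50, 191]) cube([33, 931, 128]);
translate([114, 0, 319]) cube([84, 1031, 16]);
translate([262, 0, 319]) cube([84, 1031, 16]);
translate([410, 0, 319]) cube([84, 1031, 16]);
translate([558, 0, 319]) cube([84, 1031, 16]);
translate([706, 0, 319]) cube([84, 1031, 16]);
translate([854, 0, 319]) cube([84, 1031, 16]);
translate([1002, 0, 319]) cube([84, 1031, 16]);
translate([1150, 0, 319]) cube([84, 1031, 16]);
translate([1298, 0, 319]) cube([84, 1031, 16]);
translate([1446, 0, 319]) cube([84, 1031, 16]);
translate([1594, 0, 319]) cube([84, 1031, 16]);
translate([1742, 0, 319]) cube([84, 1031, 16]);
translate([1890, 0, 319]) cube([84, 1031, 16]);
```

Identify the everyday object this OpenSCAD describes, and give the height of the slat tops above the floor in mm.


A bed frame. The slat-top height is 335 mm.

Four posts, four rails, and a row of slats — a bed frame. Slats sit on the rails at z = 191 + 128 = 319; with slat thickness 16, the top is 335 mm.


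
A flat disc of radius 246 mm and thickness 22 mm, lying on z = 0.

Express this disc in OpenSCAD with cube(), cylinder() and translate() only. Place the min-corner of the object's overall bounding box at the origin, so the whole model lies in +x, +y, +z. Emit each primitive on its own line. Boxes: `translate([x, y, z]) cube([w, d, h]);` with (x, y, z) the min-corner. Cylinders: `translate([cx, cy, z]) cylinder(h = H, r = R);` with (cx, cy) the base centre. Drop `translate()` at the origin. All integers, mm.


translate([246, 246, 0]) cylinder(h = 22, r = 246);


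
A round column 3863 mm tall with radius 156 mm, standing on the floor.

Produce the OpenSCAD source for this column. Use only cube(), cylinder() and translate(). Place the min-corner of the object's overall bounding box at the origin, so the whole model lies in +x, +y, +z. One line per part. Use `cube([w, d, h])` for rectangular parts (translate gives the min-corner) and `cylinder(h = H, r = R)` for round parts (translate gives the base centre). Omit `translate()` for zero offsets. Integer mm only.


translate([156, 156, 0]) cylinder(h = 3863, r = 156);


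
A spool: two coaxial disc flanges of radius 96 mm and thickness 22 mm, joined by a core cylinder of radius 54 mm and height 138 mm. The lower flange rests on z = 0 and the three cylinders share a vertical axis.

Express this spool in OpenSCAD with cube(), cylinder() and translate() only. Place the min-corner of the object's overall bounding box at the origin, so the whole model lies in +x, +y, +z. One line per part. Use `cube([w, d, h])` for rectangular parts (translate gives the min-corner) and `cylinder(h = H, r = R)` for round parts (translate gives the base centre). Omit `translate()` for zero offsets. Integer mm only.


translate([96, 96, 0]) cylinder(h = 22, r = 96);
translate([96, 96, 22]) cylinder(h = 138, r = 54);
translate([96, 96, 160]) cylinder(h = 22, r = 96);


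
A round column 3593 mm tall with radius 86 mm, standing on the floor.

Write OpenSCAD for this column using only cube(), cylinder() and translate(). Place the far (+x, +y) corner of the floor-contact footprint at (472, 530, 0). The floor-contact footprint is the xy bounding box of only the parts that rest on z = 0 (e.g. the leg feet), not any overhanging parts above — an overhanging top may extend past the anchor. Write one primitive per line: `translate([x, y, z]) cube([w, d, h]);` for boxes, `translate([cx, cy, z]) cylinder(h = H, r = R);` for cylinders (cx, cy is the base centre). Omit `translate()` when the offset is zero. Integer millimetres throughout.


translate([386, 444, 0]) cylinder(h = 3593, r = 86);


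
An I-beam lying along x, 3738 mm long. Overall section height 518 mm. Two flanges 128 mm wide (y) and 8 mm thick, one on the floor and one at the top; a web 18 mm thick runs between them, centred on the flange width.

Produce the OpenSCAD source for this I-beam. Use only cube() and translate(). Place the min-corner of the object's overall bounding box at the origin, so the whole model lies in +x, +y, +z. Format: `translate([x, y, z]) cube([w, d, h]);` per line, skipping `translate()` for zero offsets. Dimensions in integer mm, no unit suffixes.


cube([3738, 128, 8]);
translate([0, 55, 8]) cube([3738, 18, 502]);
translate([0, 0, 510]) cube([3738, 128, 8]);


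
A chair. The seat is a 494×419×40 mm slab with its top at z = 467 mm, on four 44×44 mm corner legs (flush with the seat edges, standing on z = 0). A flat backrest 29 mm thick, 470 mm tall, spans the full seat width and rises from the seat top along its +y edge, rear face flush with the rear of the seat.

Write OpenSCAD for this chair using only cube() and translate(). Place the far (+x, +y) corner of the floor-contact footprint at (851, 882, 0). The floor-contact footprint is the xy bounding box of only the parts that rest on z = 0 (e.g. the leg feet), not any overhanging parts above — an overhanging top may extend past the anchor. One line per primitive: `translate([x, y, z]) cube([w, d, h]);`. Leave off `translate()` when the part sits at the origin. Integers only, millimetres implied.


// leg_h = 467 - 40 = 427
translate([357, 463, 427]) cube([494, 419, 40]);
translate([357, 463, 0]) cube([44, 44, 427]);
translate([807, 463, 0]) cube([44, 44, 427]);
translate([357, 838, 0]) cube([44, 44, 427]);
translate([807, 838, 0]) cube([44, 44, 427]);
translate([357, 853, 467]) cube([494, 29, 470]);


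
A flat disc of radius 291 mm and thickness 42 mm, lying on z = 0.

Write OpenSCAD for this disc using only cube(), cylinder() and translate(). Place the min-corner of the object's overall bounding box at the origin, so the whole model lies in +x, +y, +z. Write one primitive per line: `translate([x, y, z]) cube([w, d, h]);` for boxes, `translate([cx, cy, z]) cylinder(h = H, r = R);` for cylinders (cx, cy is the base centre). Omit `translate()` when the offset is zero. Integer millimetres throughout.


translate([291, 291, 0]) cylinder(h = 42, r = 291);


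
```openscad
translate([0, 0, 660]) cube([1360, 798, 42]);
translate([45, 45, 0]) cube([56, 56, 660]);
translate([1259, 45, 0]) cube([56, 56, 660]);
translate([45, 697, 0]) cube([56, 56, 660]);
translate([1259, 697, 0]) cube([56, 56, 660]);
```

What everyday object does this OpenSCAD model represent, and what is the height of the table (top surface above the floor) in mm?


A table. The table height is 702 mm.

A 1360×798×42 slab sits at z = 660 on four 56 mm square posts — a table. The top surface is at 660 + 42 = 702 mm.


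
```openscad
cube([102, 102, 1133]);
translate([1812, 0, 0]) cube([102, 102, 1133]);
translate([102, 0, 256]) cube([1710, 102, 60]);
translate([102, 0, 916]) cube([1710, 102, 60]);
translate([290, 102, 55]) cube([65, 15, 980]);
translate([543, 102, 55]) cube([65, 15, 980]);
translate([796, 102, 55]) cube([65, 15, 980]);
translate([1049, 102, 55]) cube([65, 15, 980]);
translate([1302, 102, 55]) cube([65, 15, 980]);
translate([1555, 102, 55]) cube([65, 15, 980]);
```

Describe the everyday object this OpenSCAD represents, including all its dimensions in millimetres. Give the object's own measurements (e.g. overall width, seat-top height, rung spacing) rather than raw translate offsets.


A fence section. Two 102×102 mm posts, 1133 mm tall, stand on the floor with a clear span of 1710 mm between their inner faces. Two horizontal rails of 102×60 mm section span the gap between the posts with their undersides at z = 256 mm and z = 916 mm, flush with the posts' −y face. 6 pickets, each 65 mm wide, 15 mm thick and 980 mm tall, are fixed to the +y face of the rails with their bottoms at z = 55 mm, spaced across the span with a 188 mm gap after the −x post and between neighbouring pickets, with 192 mm left before the +x post.


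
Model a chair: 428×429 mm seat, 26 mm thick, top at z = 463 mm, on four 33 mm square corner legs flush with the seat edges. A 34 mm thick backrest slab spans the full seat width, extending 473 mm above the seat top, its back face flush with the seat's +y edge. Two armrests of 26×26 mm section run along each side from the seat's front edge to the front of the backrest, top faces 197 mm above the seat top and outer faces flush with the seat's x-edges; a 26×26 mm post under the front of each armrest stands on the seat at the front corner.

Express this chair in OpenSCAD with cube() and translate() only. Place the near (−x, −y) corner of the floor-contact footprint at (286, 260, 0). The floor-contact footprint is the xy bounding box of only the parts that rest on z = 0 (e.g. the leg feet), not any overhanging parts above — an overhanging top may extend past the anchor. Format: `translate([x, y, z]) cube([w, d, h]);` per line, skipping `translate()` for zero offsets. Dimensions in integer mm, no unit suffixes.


translate([286, 260, 437]) cube([428, 429, 26]);
translate([286, 260, 0]) cube([33, 33, 437]);
translate([681, 260, 0]) cube([33, 33, 437]);
translate([286, 656, 0]) cube([33, 33, 437]);
translate([681, 656, 0]) cube([33, 33, 437]);
translate([286, 655, 463]) cube([428, 34, 473]);
translate([286, 260, 634]) cube([26, 395, 26]);
translate([688, 260, 634]) cube([26, 395, 26]);
translate([286, 260, 463]) cube([26, 26, 171]);
translate([688, 260, 463]) cube([26, 26, 171]);


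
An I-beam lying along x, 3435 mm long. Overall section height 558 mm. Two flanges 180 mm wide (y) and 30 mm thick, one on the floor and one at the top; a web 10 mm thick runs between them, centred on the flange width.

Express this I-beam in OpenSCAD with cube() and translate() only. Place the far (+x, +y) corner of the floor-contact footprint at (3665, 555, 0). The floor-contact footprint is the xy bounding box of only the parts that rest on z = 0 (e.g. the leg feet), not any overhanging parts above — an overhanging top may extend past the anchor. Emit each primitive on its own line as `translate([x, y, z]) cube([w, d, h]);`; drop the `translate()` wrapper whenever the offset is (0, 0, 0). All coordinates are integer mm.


translate([230, 375, 0]) cube([3435, 180, 30]);
translate([230, 460, 30]) cube([3435, 10, 498]);
translate([230, 375, 528]) cube([3435, 180, 30]);


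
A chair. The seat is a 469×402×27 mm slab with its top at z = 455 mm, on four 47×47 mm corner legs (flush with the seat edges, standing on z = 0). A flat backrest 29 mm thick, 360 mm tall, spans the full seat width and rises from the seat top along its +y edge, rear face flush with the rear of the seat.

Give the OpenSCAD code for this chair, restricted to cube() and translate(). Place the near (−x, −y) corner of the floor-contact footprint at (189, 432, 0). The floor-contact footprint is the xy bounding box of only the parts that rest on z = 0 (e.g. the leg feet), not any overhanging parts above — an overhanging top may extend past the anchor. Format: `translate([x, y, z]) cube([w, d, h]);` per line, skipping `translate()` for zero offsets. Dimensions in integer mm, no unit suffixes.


translate([189, 432, 428]) cube([469, 402, 27]);
translate([189, 432, 0]) cube([47, 47, 428]);
translate([611, 432, 0]) cube([47, 47, 428]);
translate([189, 787, 0]) cube([47, 47, 428]);
translate([611, 787, 0]) cube([47, 47, 428]);
translate([189, 805, 455]) cube([469, 29, 360]);


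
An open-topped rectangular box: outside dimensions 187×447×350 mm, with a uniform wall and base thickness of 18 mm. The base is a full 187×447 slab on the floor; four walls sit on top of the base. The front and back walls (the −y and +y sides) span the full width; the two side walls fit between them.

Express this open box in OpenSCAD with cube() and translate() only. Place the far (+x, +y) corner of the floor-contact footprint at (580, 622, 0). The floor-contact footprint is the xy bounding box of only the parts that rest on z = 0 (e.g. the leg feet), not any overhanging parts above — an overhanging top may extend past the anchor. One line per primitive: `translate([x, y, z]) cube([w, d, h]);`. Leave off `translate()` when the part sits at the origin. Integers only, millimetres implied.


translate([393, 175, 0]) cube([187, 447, 18]);
translate([393, 175, 18]) cube([187, 18, 332]);
translate([393, 604, 18]) cube([187, 18, 332]);
translate([393, 193, 18]) cube([18, 411, 332]);
translate([562, 193, 18]) cube([18, 411, 332]);


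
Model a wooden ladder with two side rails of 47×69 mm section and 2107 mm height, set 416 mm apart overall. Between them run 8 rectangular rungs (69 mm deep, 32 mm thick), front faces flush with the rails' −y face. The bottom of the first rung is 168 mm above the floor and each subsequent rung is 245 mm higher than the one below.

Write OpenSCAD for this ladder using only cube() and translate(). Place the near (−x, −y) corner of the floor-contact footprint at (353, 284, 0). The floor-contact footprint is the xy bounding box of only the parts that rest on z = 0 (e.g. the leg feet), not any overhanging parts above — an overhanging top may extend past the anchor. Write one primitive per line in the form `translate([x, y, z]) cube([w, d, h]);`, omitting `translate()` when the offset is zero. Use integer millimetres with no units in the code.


translate([353, 284, 0]) cube([47, 69, 2107]);
translate([722, 284, 0]) cube([47, 69, 2107]);
translate([400, 284, 168]) cube([322, 69, 32]);
translate([400, 284, 413]) cube([322, 69, 32]);
translate([400, 284, 658]) cube([322, 69, 32]);
translate([400, 284, 903]) cube([322, 69, 32]);
translate([400, 284, 1148]) cube([322, 69, 32]);
translate([400, 284, 1393]) cube([322, 69, 32]);
translate([400, 284, 1638]) cube([322, 69, 32]);
translate([400, 284, 1883]) cube([322, 69, 32]);


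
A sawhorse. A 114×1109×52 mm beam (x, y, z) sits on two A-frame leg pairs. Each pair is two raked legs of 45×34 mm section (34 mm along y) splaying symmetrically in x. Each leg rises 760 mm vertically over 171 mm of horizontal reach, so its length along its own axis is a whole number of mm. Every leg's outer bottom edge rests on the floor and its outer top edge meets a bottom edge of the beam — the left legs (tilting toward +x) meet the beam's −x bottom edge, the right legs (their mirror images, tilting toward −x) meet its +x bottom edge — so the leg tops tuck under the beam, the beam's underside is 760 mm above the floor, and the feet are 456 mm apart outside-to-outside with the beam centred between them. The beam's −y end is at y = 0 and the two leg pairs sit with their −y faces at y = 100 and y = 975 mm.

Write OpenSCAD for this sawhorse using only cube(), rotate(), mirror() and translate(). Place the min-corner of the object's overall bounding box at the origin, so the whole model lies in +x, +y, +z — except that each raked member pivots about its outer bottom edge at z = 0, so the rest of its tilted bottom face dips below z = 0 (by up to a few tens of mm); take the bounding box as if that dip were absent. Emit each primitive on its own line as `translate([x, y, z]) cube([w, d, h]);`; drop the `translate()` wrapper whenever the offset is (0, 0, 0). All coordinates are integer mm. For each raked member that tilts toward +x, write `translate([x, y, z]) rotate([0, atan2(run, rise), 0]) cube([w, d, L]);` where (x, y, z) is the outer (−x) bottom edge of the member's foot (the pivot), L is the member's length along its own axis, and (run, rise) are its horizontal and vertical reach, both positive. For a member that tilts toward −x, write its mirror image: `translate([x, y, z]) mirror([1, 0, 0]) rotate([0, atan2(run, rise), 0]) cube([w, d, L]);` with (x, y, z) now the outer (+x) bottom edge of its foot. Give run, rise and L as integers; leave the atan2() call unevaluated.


// leg length = √(171² + 760²) = 779
// right-leg outer foot x = 2·171 + 114 = 456
// beam min-corner = (171, 0, 760)
translate([171, 0, 760]) cube([114, 1109, 52]);
translate([0, 100, 0]) rotate([0, atan2(171, 760), 0]) cube([45, 34, 779]);
translate([456, 100, 0]) mirror([1, 0, 0]) rotate([0, atan2(171, 760), 0]) cube([45, 34, 779]);
translate([0, 975, 0]) rotate([0, atan2(171, 760), 0]) cube([45, 34, 779]);
translate([456, 975, 0]) mirror([1, 0, 0]) rotate([0, atan2(171, 760), 0]) cube([45, 34, 779]);


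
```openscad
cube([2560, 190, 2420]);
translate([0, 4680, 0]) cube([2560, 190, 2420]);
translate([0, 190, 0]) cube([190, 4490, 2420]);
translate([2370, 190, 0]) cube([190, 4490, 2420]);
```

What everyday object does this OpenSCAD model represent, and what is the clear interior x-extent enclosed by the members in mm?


A house (or room) frame. The interior width is 2180 mm.

Four 2420 mm walls enclosing a rectangle with no floor or roof — a room or house frame. Outside width is 2560 mm and wall thickness is 190 mm, so the interior width is 2560 − 2 × 190 = 2180 mm.


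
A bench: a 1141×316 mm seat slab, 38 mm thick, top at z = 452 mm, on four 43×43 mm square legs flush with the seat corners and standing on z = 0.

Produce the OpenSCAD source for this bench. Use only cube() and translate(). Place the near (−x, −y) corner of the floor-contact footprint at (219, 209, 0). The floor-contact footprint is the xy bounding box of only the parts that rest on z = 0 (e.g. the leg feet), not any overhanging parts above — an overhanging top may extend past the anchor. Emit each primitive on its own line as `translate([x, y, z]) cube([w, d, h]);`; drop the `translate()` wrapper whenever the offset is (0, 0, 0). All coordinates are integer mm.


translate([219, 209, 414]) cube([1141, 316, 38]);
translate([219, 209, 0]) cube([43, 43, 414]);
translate([219, 482, 0]) cube([43, 43, 414]);
translate([1317, 209, 0]) cube([43, 43, 414]);
translate([1317, 482, 0]) cube([43, 43, 414]);


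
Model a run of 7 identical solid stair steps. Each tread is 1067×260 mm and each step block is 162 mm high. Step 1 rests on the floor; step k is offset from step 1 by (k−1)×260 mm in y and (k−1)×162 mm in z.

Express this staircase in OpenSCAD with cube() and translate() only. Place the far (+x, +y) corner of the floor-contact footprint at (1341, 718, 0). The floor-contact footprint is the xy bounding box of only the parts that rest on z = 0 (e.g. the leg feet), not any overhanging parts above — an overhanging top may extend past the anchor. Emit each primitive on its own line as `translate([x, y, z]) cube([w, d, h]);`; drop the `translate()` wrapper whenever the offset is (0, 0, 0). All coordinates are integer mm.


translate([274, 458, 0]) cube([1067, 260, 162]);
translate([274, 718, 162]) cube([1067, 260, 162]);
translate([274, 978, 324]) cube([1067, 260, 162]);
translate([274, 1238, 486]) cube([1067, 260, 162]);
translate([274, 1498, 648]) cube([1067, 260, 162]);
translate([274, 1758, 810]) cube([1067, 260, 162]);
translate([274, 2018, 972]) cube([1067, 260, 162]);


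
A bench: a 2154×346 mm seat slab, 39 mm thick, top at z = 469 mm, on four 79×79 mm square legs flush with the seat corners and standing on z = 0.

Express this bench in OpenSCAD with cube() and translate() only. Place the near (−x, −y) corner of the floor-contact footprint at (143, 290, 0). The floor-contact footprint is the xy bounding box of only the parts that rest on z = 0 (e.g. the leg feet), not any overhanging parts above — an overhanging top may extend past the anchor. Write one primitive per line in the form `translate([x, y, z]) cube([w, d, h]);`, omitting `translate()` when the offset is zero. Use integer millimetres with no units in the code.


// leg_h = 469 − 39 = 430
translate([143, 290, 430]) cube([2154, 346, 39]);
translate([143, 290, 0]) cube([79, 79, 430]);
translate([143, 557, 0]) cube([79, 79, 430]);
translate([2218, 290, 0]) cube([79, 79, 430]);
translate([2218, 557, 0]) cube([79, 79, 430]);


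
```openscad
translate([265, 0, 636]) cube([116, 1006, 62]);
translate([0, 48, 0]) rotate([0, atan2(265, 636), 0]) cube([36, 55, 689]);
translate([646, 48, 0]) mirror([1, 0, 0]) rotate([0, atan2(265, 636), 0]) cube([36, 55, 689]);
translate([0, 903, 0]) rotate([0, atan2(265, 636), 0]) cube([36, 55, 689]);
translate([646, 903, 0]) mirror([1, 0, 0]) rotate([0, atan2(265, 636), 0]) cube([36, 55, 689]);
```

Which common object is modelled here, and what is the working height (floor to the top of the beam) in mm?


A sawhorse. The overall height is 698 mm.

A beam across two mirrored pairs of raked legs — a sawhorse. The beam's underside is at z = 636 (matching the legs' vertical rise in atan2(265, 636)) and the beam is 62 mm tall, so its top is at 636 + 62 = 698 mm. The raked legs top out at the beam's underside, so that is the highest point.


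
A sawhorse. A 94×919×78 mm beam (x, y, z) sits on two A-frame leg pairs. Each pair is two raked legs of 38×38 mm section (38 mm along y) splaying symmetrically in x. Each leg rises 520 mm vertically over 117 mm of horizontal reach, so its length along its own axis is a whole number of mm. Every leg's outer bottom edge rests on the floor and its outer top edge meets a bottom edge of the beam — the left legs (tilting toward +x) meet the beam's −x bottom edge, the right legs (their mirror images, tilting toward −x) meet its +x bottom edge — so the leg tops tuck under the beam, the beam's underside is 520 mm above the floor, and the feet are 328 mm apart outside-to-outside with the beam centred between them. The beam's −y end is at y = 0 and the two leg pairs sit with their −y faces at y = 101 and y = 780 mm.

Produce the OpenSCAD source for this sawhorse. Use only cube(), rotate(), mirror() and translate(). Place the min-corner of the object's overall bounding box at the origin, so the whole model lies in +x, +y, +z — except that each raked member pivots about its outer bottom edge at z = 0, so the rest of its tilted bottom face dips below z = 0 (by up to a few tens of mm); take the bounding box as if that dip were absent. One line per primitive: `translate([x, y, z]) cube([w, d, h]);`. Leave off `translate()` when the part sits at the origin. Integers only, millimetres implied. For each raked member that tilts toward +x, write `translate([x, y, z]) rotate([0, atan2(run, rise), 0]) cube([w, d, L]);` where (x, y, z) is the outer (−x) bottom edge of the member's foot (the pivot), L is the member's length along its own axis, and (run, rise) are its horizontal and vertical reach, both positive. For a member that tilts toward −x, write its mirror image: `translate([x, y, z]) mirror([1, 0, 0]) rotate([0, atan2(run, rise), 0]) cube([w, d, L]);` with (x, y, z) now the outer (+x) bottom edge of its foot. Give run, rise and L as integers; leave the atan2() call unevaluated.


// leg length = √(117² + 520²) = 533
// right-leg outer foot x = 2·117 + 94 = 328
// beam min-corner = (117, 0, 520)
translate([117, 0, 520]) cube([94, 919, 78]);
translate([0, 101, 0]) rotate([0, atan2(117, 520), 0]) cube([38, 38, 533]);
translate([328, 101, 0]) mirror([1, 0, 0]) rotate([0, atan2(117, 520), 0]) cube([38, 38, 533]);
translate([0, 780, 0]) rotate([0, atan2(117, 520), 0]) cube([38, 38, 533]);
translate([328, 780, 0]) mirror([1, 0, 0]) rotate([0, atan2(117, 520), 0]) cube([38, 38, 533]);


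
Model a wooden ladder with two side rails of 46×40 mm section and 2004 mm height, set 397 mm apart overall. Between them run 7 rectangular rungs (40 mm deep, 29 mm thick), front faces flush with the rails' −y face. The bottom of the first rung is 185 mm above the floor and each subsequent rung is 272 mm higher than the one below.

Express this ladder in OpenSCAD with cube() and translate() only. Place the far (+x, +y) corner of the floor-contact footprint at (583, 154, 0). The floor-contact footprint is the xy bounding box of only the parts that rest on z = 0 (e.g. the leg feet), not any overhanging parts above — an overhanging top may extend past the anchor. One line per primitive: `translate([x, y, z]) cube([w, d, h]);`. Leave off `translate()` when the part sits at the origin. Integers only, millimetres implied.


translate([186, 114, 0]) cube([46, 40, 2004]);
translate([537, 114, 0]) cube([46, 40, 2004]);
translate([232, 114, 185]) cube([305, 40, 29]);
translate([232, 114, 457]) cube([305, 40, 29]);
translate([232, 114, 729]) cube([305, 40, 29]);
translate([232, 114, 1001]) cube([305, 40, 29]);
translate([232, 114, 1273]) cube([305, 40, 29]);
translate([232, 114, 1545]) cube([305, 40, 29]);
translate([232, 114, 1817]) cube([305, 40, 29]);


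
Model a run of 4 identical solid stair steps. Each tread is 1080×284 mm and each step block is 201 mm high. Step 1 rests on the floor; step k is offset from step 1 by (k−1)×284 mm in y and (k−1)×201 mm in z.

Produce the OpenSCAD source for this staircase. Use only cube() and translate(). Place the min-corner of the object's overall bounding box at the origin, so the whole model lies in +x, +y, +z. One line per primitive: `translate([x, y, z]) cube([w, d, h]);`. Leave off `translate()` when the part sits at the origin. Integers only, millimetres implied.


cube([1080, 284, 201]);
translate([0, 284, 201]) cube([1080, 284, 201]);
translate([0, 568, 402]) cube([1080, 284, 201]);
translate([0, 852, 603]) cube([1080, 284, 201]);


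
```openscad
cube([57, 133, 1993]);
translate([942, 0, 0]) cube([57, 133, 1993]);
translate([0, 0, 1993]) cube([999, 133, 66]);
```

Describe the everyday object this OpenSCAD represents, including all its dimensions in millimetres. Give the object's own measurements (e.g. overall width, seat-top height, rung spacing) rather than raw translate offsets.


A door frame. The clear opening is 885 mm wide and 1993 mm high. Two 57 mm wide jambs, 133 mm deep, stand either side of the opening from the floor to the top of the opening. A 66 mm thick head sits across the top of both jambs, spanning the full outside width of the frame.


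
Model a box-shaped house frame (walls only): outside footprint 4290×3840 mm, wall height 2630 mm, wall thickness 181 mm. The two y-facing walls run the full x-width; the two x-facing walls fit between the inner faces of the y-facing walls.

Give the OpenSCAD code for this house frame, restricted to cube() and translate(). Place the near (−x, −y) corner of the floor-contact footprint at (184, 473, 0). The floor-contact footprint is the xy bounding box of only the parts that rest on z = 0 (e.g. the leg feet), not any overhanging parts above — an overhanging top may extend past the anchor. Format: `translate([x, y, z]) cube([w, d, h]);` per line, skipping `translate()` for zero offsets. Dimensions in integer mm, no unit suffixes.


translate([184, 473, 0]) cube([4290, 181, 2630]);
translate([184, 4132, 0]) cube([4290, 181, 2630]);
translate([184, 654, 0]) cube([181, 3478, 2630]);
translate([4293, 654, 0]) cube([181, 3478, 2630]);


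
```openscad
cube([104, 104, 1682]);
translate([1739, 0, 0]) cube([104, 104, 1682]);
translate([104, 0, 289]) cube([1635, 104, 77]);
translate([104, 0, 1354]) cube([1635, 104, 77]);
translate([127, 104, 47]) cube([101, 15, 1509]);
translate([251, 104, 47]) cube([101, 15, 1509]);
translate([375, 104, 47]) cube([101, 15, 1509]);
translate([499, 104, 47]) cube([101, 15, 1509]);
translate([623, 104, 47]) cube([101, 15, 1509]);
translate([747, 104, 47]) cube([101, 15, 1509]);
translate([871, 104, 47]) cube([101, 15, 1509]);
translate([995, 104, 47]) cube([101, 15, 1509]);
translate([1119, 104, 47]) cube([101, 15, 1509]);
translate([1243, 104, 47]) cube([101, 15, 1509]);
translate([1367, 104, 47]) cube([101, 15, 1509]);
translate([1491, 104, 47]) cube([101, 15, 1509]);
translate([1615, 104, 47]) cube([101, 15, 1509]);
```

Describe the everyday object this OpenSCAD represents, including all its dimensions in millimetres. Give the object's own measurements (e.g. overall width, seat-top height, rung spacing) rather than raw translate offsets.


A fence section. Two 104×104 mm posts, 1682 mm tall, stand on the floor with a clear span of 1635 mm between their inner faces. Two horizontal rails of 104×77 mm section span the gap between the posts with their undersides at z = 289 mm and z = 1354 mm, flush with the posts' −y face. 13 pickets, each 101 mm wide, 15 mm thick and 1509 mm tall, are fixed to the +y face of the rails with their bottoms at z = 47 mm, spaced across the span with a 23 mm gap after the −x post and between neighbouring pickets and before the +x post.


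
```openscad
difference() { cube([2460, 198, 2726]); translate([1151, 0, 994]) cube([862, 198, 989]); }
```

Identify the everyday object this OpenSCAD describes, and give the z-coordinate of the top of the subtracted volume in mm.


A wall with a window opening. The window head height is 1983 mm.

A wall with a rectangular opening subtracted — a window. Sill at z = 994, opening 989 mm tall, so the head is at 994 + 989 = 1983 mm.


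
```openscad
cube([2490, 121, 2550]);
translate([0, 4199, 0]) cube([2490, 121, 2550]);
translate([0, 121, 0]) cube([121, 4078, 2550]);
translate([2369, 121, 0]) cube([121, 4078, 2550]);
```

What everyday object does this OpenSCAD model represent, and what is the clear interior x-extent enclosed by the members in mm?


A house (or room) frame. The interior width is 2248 mm.

Four 2550 mm walls enclosing a rectangle with no floor or roof — a room or house frame. Outside width is 2490 mm and wall thickness is 121 mm, so the interior width is 2490 − 2 × 121 = 2248 mm.


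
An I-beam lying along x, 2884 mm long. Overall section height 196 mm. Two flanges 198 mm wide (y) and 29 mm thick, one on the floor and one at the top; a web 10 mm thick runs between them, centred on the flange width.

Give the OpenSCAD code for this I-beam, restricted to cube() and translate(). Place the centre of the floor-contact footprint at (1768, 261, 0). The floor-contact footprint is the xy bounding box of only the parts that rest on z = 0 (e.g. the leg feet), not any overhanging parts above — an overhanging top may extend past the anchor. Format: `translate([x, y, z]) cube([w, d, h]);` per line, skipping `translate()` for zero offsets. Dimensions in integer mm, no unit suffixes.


translate([326, 162, 0]) cube([2884, 198, 29]);
translate([326, 256, 29]) cube([2884, 10, 138]);
translate([326, 162, 167]) cube([2884, 198, 29]);


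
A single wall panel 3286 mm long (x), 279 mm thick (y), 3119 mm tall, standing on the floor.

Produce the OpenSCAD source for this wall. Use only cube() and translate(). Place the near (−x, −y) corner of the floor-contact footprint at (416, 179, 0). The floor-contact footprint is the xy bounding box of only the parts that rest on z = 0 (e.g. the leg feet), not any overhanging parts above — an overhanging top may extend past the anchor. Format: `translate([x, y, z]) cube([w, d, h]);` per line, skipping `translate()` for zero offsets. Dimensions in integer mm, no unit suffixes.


translate([416, 179, 0]) cube([3286, 279, 3119]);


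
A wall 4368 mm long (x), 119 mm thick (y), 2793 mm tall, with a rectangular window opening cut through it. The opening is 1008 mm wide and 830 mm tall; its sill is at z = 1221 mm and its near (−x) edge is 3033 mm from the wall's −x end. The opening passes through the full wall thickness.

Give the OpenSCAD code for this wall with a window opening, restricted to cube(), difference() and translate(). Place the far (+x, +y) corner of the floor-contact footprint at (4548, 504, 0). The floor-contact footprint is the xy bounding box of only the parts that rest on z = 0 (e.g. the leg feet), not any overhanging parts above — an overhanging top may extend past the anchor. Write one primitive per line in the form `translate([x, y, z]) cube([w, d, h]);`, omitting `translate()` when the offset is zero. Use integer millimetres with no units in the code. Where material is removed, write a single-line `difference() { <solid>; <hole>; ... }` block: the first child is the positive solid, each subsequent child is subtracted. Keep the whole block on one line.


difference() { translate([180, 385, 0]) cube([4368, 119, 2793]); translate([3213, 385, 1221]) cube([1008, 119, 830]); }


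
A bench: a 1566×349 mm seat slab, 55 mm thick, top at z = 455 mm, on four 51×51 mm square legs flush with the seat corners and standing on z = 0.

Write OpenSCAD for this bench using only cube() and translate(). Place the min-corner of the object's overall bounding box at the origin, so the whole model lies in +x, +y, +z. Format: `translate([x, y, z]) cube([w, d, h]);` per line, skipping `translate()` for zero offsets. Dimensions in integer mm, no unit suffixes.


translate([0, 0, 400]) cube([1566, 349, 55]);
cube([51, 51, 400]);
translate([0, 298, 0]) cube([51, 51, 400]);
translate([1515, 0, 0]) cube([51, 51, 400]);
translate([1515, 298, 0]) cube([51, 51, 400]);


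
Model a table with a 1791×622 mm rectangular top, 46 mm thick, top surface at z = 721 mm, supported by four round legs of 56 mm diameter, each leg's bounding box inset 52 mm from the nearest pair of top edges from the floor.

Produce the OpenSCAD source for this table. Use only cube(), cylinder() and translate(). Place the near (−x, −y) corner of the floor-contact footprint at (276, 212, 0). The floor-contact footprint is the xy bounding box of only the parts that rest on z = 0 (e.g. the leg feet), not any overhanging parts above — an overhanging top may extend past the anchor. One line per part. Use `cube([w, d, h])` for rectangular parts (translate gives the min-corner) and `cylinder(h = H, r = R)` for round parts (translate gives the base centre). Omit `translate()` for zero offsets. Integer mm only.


// leg_h = 721 - 46 = 675
translate([224, 160, 675]) cube([1791, 622, 46]);
translate([304, 240, 0]) cylinder(h = 675, r = 28);
translate([1935, 240, 0]) cylinder(h = 675, r = 28);
translate([304, 702, 0]) cylinder(h = 675, r = 28);
translate([1935, 702, 0]) cylinder(h = 675, r = 28);


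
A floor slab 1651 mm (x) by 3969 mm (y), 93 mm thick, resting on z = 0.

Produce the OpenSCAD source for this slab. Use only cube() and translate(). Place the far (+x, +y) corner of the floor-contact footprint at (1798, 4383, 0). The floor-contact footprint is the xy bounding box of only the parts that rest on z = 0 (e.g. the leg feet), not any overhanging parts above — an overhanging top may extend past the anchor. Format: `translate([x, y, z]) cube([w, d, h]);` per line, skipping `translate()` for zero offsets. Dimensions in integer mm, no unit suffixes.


translate([147, 414, 0]) cube([1651, 3969, 93]);


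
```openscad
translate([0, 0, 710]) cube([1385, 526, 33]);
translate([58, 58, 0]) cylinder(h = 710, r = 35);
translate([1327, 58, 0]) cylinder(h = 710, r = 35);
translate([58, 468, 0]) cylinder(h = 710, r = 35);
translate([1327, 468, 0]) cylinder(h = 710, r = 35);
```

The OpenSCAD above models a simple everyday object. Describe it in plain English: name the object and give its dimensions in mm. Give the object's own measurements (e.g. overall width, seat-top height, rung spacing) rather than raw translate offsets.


A table: top 1385 mm (x) × 526 mm (y), 33 mm thick, upper face at z = 743 mm, on four round legs of 70 mm diameter, each leg's bounding box inset 23 mm from the nearest pair of top edges from z = 0 to the bottom of the top.


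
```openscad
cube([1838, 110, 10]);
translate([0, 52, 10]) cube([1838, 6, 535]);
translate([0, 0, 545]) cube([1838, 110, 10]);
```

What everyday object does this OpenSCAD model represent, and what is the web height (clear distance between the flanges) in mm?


An I-beam. The web height is 535 mm.

Two wide flanges with a thin centred web — an I-beam. Overall 555 mm minus two 10 mm flanges gives a web of 555 − 2·10 = 535 mm.


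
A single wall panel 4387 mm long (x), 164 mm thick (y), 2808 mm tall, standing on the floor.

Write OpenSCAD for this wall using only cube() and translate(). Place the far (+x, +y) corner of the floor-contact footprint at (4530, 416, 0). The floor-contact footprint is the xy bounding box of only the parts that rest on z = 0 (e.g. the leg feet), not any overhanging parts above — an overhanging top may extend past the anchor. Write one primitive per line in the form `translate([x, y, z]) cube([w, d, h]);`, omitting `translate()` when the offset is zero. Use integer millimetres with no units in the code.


translate([143, 252, 0]) cube([4387, 164, 2808]);


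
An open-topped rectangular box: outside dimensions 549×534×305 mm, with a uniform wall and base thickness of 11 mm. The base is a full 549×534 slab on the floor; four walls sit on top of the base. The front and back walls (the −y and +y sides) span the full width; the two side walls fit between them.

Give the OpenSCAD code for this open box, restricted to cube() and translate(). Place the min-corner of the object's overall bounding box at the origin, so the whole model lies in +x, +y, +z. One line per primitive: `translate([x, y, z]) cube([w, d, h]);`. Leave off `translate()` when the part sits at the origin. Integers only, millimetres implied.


cube([549, 534, 11]);
translate([0, 0, 11]) cube([549, 11, 294]);
translate([0, 523, 11]) cube([549, 11, 294]);
translate([0, 11, 11]) cube([11, 512, 294]);
translate([538, 11, 11]) cube([11, 512, 294]);


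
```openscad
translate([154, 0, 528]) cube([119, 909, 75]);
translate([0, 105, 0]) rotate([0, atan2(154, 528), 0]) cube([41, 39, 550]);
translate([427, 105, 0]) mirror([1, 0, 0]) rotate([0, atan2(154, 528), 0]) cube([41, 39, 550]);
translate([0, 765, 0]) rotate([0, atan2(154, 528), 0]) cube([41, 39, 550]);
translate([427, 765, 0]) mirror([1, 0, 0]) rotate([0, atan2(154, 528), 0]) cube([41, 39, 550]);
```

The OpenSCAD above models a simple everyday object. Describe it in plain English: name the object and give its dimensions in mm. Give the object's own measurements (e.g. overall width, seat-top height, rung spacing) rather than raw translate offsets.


A sawhorse. A 119×909×75 mm beam (x, y, z) sits on two A-frame leg pairs. Each pair is two raked legs of 41×39 mm section (39 mm along y) splaying symmetrically in x. Each leg rises 528 mm vertically over 154 mm of horizontal reach and is 550 mm long along its own axis. Every leg's outer bottom edge rests on the floor and its outer top edge meets a bottom edge of the beam — the left legs (tilting toward +x) meet the beam's −x bottom edge, the right legs (their mirror images, tilting toward −x) meet its +x bottom edge — so the leg tops tuck under the beam, the beam's underside is 528 mm above the floor, and the feet are 427 mm apart outside-to-outside with the beam centred between them. The two leg pairs are set in 105 mm from either end of the beam.


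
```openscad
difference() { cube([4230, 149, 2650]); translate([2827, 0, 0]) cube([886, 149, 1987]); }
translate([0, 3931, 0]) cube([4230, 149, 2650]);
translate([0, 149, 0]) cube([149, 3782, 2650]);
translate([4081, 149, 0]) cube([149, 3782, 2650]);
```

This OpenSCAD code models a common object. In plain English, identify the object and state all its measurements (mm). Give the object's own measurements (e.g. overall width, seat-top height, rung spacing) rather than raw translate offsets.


A single room: four walls, each 2650 mm tall and 149 mm thick, enclosing an outside footprint 4230×4080 mm (x × y), no floor or roof. The front and back walls (−y and +y sides) run the full x-width; the side walls fit between their inner faces. A door opening 886 mm wide and 1987 mm tall is cut through the front wall from the floor up, its −x edge 2827 mm from the wall's −x end.


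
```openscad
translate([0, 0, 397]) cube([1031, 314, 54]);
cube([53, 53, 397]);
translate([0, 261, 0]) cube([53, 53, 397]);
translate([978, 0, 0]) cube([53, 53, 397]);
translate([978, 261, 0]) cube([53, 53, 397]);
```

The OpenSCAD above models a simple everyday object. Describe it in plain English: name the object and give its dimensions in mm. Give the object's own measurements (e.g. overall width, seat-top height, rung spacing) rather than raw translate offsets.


A bench: a 1031×314 mm seat slab, 54 mm thick, top at z = 451 mm, on four 53×53 mm square legs flush with the seat corners and standing on z = 0.
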